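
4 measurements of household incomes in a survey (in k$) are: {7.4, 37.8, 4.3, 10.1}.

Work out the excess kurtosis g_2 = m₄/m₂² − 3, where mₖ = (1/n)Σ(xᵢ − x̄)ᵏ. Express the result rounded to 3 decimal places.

x̄ = 14.9000
Σ(xᵢ − x̄)² = 716.0600 ⇒ m₂ = 179.01500
Σ(xᵢ − x̄)⁴ = 291325.5218 ⇒ m₄ = 72831.38045
m₂² = 32046.37022
g_2 = m₄/m₂² − 3 = 2.27269 − 3 ≈ -0.727

-0.727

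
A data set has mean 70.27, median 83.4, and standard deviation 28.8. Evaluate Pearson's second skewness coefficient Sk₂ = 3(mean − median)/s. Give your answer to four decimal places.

Sk₂ = 3(70.27 − 83.4) / 28.8 = 3 × -13.1300 / 28.8
    = -39.3900 / 28.8 ≈ -1.3677

-1.3677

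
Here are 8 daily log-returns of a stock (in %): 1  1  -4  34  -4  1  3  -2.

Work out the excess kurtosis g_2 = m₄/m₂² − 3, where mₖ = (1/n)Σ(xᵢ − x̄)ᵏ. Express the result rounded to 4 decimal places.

2.6796

x̄ = 3.7500
Σ(xᵢ − x̄)² = 1091.5000 ⇒ m₂ = 136.43750
Σ(xᵢ − x̄)⁴ = 845819.4063 ⇒ m₄ = 105727.42578
m₂² = 18615.19141
g_2 = m₄/m₂² − 3 = 5.67963 − 3 ≈ 2.6796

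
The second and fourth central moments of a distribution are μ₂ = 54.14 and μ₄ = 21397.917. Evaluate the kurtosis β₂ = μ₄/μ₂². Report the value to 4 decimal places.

7.3002

μ₂² = 54.14² = 2931.13960
μ₄/μ₂² = 21397.917 / 2931.13960 = 7.30020
β₂ ≈ 7.3002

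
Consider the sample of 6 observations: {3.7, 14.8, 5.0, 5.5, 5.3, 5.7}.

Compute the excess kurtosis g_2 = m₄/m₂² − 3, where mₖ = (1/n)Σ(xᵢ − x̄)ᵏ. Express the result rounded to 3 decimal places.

0.997

x̄ = 6.6667
Σ(xᵢ − x̄)² = 81.8933 ⇒ m₂ = 13.64889
Σ(xᵢ − x̄)⁴ = 4467.3595 ⇒ m₄ = 744.55992
m₂² = 186.29217
g_2 = m₄/m₂² − 3 = 3.99673 − 3 ≈ 0.997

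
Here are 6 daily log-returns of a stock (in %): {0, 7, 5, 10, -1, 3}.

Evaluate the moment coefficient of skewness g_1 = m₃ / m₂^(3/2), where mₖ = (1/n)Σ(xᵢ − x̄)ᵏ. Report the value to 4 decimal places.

0.1602

x̄ = (0 + 7 + 5 + 10 - 1 + 3) / 6 = 4.0000
deviations (xᵢ − x̄): -4.0000, 3.0000, 1.0000, 6.0000, -5.0000, -1.0000
Σ(xᵢ − x̄)² = 88.0000 ⇒ m₂ = 88.0000/6 = 14.66667
Σ(xᵢ − x̄)³ = 54.0000 ⇒ m₃ = 54.0000/6 = 9.00000
m₂^(3/2) = 14.66667^(1.5) = 56.16906
g_1 = m₃ / m₂^(3/2) = 9.00000 / 56.16906 ≈ 0.1602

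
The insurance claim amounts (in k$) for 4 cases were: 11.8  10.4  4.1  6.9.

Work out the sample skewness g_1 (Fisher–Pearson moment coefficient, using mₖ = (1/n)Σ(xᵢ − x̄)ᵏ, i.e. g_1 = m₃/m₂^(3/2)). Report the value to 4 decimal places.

x̄ = (11.8 + 10.4 + 4.1 + 6.9) / 4 = 8.3000
deviations (xᵢ − x̄): 3.5000, 2.1000, -4.2000, -1.4000
Σ(xᵢ − x̄)² = 36.2600 ⇒ m₂ = 36.2600/4 = 9.06500
Σ(xᵢ − x̄)³ = -24.6960 ⇒ m₃ = -24.6960/4 = -6.17400
m₂^(3/2) = 9.06500^(1.5) = 27.29303
g_1 = m₃ / m₂^(3/2) = -6.17400 / 27.29303 ≈ -0.2262

-0.2262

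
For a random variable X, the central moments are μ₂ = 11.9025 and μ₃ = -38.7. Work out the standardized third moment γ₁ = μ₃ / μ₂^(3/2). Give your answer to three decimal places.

-0.942

σ = √μ₂ = √11.9025 = 3.45000
σ³ = μ₂^(3/2) = 41.06363
γ₁ = μ₃/σ³ = -38.7 / 41.06363 ≈ -0.942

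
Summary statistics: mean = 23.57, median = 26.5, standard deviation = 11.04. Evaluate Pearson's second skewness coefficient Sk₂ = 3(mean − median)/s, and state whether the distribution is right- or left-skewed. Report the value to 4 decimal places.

Sk₂ = 3(23.57 − 26.5) / 11.04 = 3 × -2.9300 / 11.04
    = -8.7900 / 11.04 ≈ -0.7962
Sk₂ < 0 ⇒ mean < median ⇒ left-skewed (negative skew).

-0.7962, left-skewed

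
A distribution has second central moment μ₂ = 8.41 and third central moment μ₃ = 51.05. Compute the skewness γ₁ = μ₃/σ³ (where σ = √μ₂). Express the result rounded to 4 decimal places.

σ = √μ₂ = √8.41 = 2.90000
σ³ = μ₂^(3/2) = 24.38900
γ₁ = μ₃/σ³ = 51.05 / 24.38900 ≈ 2.0932

2.0932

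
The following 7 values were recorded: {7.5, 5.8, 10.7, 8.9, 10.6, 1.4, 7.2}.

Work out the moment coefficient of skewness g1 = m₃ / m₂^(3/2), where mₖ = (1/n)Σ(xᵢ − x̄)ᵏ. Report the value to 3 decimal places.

-0.846

x̄ = (7.5 + 5.8 + 10.7 + 8.9 + 10.6 + 1.4 + 7.2) / 7 = 7.4429
deviations (xᵢ − x̄): 0.0571, -1.6429, 3.2571, 1.4571, 3.1571, -6.0429, -0.2429
Σ(xᵢ − x̄)² = 61.9771 ⇒ m₂ = 61.9771/7 = 8.85388
Σ(xᵢ − x̄)³ = -155.9920 ⇒ m₃ = -155.9920/7 = -22.28458
m₂^(3/2) = 8.85388^(1.5) = 26.34513
g1 = m₃ / m₂^(3/2) = -22.28458 / 26.34513 ≈ -0.846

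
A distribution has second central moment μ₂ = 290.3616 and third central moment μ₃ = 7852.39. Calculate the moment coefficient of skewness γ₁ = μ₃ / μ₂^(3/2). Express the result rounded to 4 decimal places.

σ = √μ₂ = √290.3616 = 17.04000
σ³ = μ₂^(3/2) = 4947.76166
γ₁ = μ₃/σ³ = 7852.39 / 4947.76166 ≈ 1.5871

1.5871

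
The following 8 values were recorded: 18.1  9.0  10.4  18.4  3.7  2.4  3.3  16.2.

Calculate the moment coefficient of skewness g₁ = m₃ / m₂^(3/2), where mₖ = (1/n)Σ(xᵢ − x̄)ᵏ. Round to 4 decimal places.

0.0963

x̄ = (18.1 + 9.0 + 10.4 + 18.4 + 3.7 + 2.4 + 3.3 + 16.2) / 8 = 10.1875
deviations (xᵢ − x̄): 7.9125, -1.1875, 0.2125, 8.2125, -6.4875, -7.7875, -6.8875, 6.0125
Σ(xᵢ − x̄)² = 317.8288 ⇒ m₂ = 317.8288/8 = 39.72859
Σ(xᵢ − x̄)³ = 192.9196 ⇒ m₃ = 192.9196/8 = 24.11495
m₂^(3/2) = 39.72859^(1.5) = 250.41180
g₁ = m₃ / m₂^(3/2) = 24.11495 / 250.41180 ≈ 0.0963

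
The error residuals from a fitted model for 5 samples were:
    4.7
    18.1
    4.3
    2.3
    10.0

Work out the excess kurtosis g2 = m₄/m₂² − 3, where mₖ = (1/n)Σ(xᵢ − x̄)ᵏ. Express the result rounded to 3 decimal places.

x̄ = 7.8800
Σ(xᵢ − x̄)² = 163.0080 ⇒ m₂ = 32.60160
Σ(xᵢ − x̄)⁴ = 12165.6640 ⇒ m₄ = 2433.13281
m₂² = 1062.86432
g2 = m₄/m₂² − 3 = 2.28922 − 3 ≈ -0.711

-0.711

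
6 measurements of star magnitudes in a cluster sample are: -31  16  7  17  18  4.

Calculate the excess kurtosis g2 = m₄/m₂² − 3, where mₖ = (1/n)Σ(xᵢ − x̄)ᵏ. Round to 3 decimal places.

0.532

x̄ = 5.1667
Σ(xᵢ − x̄)² = 1734.8333 ⇒ m₂ = 289.13889
Σ(xᵢ − x̄)⁴ = 1771455.4861 ⇒ m₄ = 295242.58102
m₂² = 83601.29707
g2 = m₄/m₂² − 3 = 3.53156 − 3 ≈ 0.532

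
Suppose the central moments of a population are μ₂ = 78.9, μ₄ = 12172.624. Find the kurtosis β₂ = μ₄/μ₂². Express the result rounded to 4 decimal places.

1.9554

μ₂² = 78.9² = 6225.21000
μ₄/μ₂² = 12172.624 / 6225.21000 = 1.95538
β₂ ≈ 1.9554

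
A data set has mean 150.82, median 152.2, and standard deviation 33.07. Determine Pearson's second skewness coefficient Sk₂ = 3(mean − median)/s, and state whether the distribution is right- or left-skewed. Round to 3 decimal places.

-0.125, left-skewed

Sk₂ = 3(150.82 − 152.2) / 33.07 = 3 × -1.3800 / 33.07
    = -4.1400 / 33.07 ≈ -0.125
Sk₂ < 0 ⇒ mean < median ⇒ left-skewed (negative skew).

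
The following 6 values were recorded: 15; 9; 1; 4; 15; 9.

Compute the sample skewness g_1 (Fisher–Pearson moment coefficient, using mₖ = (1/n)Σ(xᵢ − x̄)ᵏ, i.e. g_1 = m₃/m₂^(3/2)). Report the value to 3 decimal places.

-0.150

x̄ = (15 + 9 + 1 + 4 + 15 + 9) / 6 = 8.8333
deviations (xᵢ − x̄): 6.1667, 0.1667, -7.8333, -4.8333, 6.1667, 0.1667
Σ(xᵢ − x̄)² = 160.8333 ⇒ m₂ = 160.8333/6 = 26.80556
Σ(xᵢ − x̄)³ = -124.5556 ⇒ m₃ = -124.5556/6 = -20.75926
m₂^(3/2) = 26.80556^(1.5) = 138.78330
g_1 = m₃ / m₂^(3/2) = -20.75926 / 138.78330 ≈ -0.150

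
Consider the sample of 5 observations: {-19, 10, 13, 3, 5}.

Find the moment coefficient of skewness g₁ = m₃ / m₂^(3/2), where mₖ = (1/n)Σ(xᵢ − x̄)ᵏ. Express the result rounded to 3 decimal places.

x̄ = (-19 + 10 + 13 + 3 + 5) / 5 = 2.4000
deviations (xᵢ − x̄): -21.4000, 7.6000, 10.6000, 0.6000, 2.6000
Σ(xᵢ − x̄)² = 635.2000 ⇒ m₂ = 635.2000/5 = 127.04000
Σ(xᵢ − x̄)³ = -8152.5600 ⇒ m₃ = -8152.5600/5 = -1630.51200
m₂^(3/2) = 127.04000^(1.5) = 1431.89353
g₁ = m₃ / m₂^(3/2) = -1630.51200 / 1431.89353 ≈ -1.139

-1.139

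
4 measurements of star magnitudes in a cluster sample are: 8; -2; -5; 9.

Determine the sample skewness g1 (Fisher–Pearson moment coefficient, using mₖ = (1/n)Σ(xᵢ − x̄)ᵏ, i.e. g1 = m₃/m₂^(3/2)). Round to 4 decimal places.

-0.0792

x̄ = (8 - 2 - 5 + 9) / 4 = 2.5000
deviations (xᵢ − x̄): 5.5000, -4.5000, -7.5000, 6.5000
Σ(xᵢ − x̄)² = 149.0000 ⇒ m₂ = 149.0000/4 = 37.25000
Σ(xᵢ − x̄)³ = -72.0000 ⇒ m₃ = -72.0000/4 = -18.00000
m₂^(3/2) = 37.25000^(1.5) = 227.34710
g1 = m₃ / m₂^(3/2) = -18.00000 / 227.34710 ≈ -0.0792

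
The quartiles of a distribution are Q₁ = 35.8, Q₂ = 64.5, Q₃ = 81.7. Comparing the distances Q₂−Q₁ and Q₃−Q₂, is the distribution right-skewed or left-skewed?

left-skewed

Q₂ − Q₁ = 28.7;  Q₃ − Q₂ = 17.2
Q₂ − Q₁ > Q₃ − Q₂ ⇒ the lower half is more spread out ⇒ left-skewed.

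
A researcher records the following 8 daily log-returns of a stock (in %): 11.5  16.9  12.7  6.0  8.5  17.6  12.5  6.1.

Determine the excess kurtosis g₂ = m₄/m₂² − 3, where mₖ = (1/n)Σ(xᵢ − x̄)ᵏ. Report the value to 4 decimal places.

-1.2628

x̄ = 11.4750
Σ(xᵢ − x̄)² = 137.2150 ⇒ m₂ = 17.15188
Σ(xᵢ − x̄)⁴ = 4088.4794 ⇒ m₄ = 511.05992
m₂² = 294.18682
g₂ = m₄/m₂² − 3 = 1.73720 − 3 ≈ -1.2628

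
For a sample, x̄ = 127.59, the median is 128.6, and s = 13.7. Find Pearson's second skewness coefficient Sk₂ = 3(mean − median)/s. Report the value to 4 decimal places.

-0.2212

Sk₂ = 3(127.59 − 128.6) / 13.7 = 3 × -1.0100 / 13.7
    = -3.0300 / 13.7 ≈ -0.2212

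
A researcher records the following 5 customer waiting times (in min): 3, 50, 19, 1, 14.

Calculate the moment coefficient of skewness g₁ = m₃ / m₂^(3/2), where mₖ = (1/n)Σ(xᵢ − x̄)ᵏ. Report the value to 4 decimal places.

x̄ = (3 + 50 + 19 + 1 + 14) / 5 = 17.4000
deviations (xᵢ − x̄): -14.4000, 32.6000, 1.6000, -16.4000, -3.4000
Σ(xᵢ − x̄)² = 1553.2000 ⇒ m₂ = 1553.2000/5 = 310.64000
Σ(xᵢ − x̄)³ = 27213.8400 ⇒ m₃ = 27213.8400/5 = 5442.76800
m₂^(3/2) = 310.64000^(1.5) = 5475.02449
g₁ = m₃ / m₂^(3/2) = 5442.76800 / 5475.02449 ≈ 0.9941

0.9941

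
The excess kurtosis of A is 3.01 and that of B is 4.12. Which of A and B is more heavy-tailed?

B

Higher excess kurtosis ⇒ heavier tails relative to the normal distribution.
3.01 vs 4.12: the larger is 4.12, so B has heavier tails.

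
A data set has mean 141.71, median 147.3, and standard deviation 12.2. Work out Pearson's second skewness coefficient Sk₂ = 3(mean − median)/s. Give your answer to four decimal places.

Sk₂ = 3(141.71 − 147.3) / 12.2 = 3 × -5.5900 / 12.2
    = -16.7700 / 12.2 ≈ -1.3746

-1.3746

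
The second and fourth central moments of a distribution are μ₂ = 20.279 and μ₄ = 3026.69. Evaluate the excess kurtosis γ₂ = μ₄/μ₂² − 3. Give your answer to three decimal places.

4.360

μ₂² = 20.279² = 411.23784
μ₄/μ₂² = 3026.69 / 411.23784 = 7.35995
γ₂ = 7.35995 − 3 ≈ 4.360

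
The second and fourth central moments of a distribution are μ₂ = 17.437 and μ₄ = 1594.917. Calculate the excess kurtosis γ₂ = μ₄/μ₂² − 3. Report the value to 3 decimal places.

μ₂² = 17.437² = 304.04897
μ₄/μ₂² = 1594.917 / 304.04897 = 5.24559
γ₂ = 5.24559 − 3 ≈ 2.246

2.246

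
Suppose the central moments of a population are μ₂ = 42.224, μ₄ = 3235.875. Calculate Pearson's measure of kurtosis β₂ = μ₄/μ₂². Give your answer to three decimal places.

1.815

μ₂² = 42.224² = 1782.86618
μ₄/μ₂² = 3235.875 / 1782.86618 = 1.81498
β₂ ≈ 1.815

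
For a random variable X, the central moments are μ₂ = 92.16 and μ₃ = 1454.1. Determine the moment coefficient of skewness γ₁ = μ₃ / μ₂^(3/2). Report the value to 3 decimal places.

σ = √μ₂ = √92.16 = 9.60000
σ³ = μ₂^(3/2) = 884.73600
γ₁ = μ₃/σ³ = 1454.1 / 884.73600 ≈ 1.644

1.644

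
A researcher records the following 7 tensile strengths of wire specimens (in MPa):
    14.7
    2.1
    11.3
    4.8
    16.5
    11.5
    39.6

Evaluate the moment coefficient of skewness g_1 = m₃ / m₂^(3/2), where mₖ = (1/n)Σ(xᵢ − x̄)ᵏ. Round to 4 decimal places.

x̄ = (14.7 + 2.1 + 11.3 + 4.8 + 16.5 + 11.5 + 39.6) / 7 = 14.3571
deviations (xᵢ − x̄): 0.3429, -12.2571, -3.0571, -9.5571, 2.1429, -2.8571, 25.2429
Σ(xᵢ − x̄)² = 900.9971 ⇒ m₂ = 900.9971/7 = 128.71388
Σ(xᵢ − x̄)³ = 13328.3560 ⇒ m₃ = 13328.3560/7 = 1904.05086
m₂^(3/2) = 128.71388^(1.5) = 1460.28647
g_1 = m₃ / m₂^(3/2) = 1904.05086 / 1460.28647 ≈ 1.3039

1.3039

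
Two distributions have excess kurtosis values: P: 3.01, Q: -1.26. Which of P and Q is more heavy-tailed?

P

Higher excess kurtosis ⇒ heavier tails relative to the normal distribution.
3.01 vs -1.26: the larger is 3.01, so P has heavier tails. (P is leptokurtic — heavier-than-normal tails; the other is platykurtic.)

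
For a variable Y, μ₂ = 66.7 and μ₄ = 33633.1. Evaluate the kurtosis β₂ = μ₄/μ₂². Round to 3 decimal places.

μ₂² = 66.7² = 4448.89000
μ₄/μ₂² = 33633.1 / 4448.89000 = 7.55989
β₂ ≈ 7.560

7.560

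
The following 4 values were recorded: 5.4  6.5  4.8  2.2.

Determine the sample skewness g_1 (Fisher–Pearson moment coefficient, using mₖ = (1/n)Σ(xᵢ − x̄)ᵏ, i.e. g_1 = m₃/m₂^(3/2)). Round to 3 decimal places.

-0.646

x̄ = (5.4 + 6.5 + 4.8 + 2.2) / 4 = 4.7250
deviations (xᵢ − x̄): 0.6750, 1.7750, 0.0750, -2.5250
Σ(xᵢ − x̄)² = 9.9875 ⇒ m₂ = 9.9875/4 = 2.49687
Σ(xᵢ − x̄)³ = -10.1981 ⇒ m₃ = -10.1981/4 = -2.54953
m₂^(3/2) = 2.49687^(1.5) = 3.94544
g_1 = m₃ / m₂^(3/2) = -2.54953 / 3.94544 ≈ -0.646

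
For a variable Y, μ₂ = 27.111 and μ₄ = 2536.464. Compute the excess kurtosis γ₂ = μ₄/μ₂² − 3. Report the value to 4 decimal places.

μ₂² = 27.111² = 735.00632
μ₄/μ₂² = 2536.464 / 735.00632 = 3.45094
γ₂ = 3.45094 − 3 ≈ 0.4509

0.4509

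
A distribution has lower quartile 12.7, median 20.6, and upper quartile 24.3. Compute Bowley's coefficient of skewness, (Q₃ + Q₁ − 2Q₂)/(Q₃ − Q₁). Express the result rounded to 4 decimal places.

-0.3621

numerator: Q₃ + Q₁ − 2Q₂ = 24.3 + 12.7 − 2×20.6 = -4.2000
denominator: Q₃ − Q₁ = 24.3 − 12.7 = 11.6000
Bowley skewness = -4.2000 / 11.6000 ≈ -0.3621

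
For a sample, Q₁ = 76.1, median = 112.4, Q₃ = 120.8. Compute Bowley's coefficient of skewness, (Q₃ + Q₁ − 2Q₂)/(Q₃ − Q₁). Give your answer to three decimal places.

numerator: Q₃ + Q₁ − 2Q₂ = 120.8 + 76.1 − 2×112.4 = -27.9000
denominator: Q₃ − Q₁ = 120.8 − 76.1 = 44.7000
Bowley skewness = -27.9000 / 44.7000 ≈ -0.624

-0.624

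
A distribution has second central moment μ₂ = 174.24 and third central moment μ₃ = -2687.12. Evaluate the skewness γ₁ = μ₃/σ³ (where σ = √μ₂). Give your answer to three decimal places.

-1.168

σ = √μ₂ = √174.24 = 13.20000
σ³ = μ₂^(3/2) = 2299.96800
γ₁ = μ₃/σ³ = -2687.12 / 2299.96800 ≈ -1.168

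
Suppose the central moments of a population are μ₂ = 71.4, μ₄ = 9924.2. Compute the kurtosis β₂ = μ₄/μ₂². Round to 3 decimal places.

μ₂² = 71.4² = 5097.96000
μ₄/μ₂² = 9924.2 / 5097.96000 = 1.94670
β₂ ≈ 1.947

1.947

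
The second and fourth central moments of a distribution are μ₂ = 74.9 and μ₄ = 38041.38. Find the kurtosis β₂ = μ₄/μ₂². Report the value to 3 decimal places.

6.781

μ₂² = 74.9² = 5610.01000
μ₄/μ₂² = 38041.38 / 5610.01000 = 6.78098
β₂ ≈ 6.781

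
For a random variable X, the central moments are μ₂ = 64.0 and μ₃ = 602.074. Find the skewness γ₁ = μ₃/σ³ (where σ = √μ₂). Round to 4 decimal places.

1.1759

σ = √μ₂ = √64.0 = 8.00000
σ³ = μ₂^(3/2) = 512.00000
γ₁ = μ₃/σ³ = 602.074 / 512.00000 ≈ 1.1759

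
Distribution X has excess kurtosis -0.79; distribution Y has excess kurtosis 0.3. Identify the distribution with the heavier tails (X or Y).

Y

Higher excess kurtosis ⇒ heavier tails relative to the normal distribution.
-0.79 vs 0.3: the larger is 0.3, so Y has heavier tails. (Y is leptokurtic — heavier-than-normal tails; the other is platykurtic.)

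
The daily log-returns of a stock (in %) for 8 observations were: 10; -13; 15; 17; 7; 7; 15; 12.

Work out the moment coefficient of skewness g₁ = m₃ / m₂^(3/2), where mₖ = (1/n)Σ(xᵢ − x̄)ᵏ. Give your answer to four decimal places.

-1.6191

x̄ = (10 - 13 + 15 + 17 + 7 + 7 + 15 + 12) / 8 = 8.7500
deviations (xᵢ − x̄): 1.2500, -21.7500, 6.2500, 8.2500, -1.7500, -1.7500, 6.2500, 3.2500
Σ(xᵢ − x̄)² = 637.5000 ⇒ m₂ = 637.5000/8 = 79.68750
Σ(xᵢ − x̄)³ = -9213.7500 ⇒ m₃ = -9213.7500/8 = -1151.71875
m₂^(3/2) = 79.68750^(1.5) = 711.35322
g₁ = m₃ / m₂^(3/2) = -1151.71875 / 711.35322 ≈ -1.6191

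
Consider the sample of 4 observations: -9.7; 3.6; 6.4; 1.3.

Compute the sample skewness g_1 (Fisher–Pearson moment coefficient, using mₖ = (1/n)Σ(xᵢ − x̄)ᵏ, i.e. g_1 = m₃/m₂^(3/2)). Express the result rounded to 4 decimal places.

-0.8581

x̄ = (-9.7 + 3.6 + 6.4 + 1.3) / 4 = 0.4000
deviations (xᵢ − x̄): -10.1000, 3.2000, 6.0000, 0.9000
Σ(xᵢ − x̄)² = 149.0600 ⇒ m₂ = 149.0600/4 = 37.26500
Σ(xᵢ − x̄)³ = -780.8040 ⇒ m₃ = -780.8040/4 = -195.20100
m₂^(3/2) = 37.26500^(1.5) = 227.48444
g_1 = m₃ / m₂^(3/2) = -195.20100 / 227.48444 ≈ -0.8581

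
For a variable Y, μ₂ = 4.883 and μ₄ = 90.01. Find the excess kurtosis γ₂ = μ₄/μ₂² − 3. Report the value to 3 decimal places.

0.775

μ₂² = 4.883² = 23.84369
μ₄/μ₂² = 90.01 / 23.84369 = 3.77500
γ₂ = 3.77500 − 3 ≈ 0.775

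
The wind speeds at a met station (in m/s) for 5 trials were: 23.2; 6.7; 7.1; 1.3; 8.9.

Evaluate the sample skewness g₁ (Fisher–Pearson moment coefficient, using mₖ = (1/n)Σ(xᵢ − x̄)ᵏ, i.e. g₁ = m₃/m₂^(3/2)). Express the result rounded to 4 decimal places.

1.0308

x̄ = (23.2 + 6.7 + 7.1 + 1.3 + 8.9) / 5 = 9.4400
deviations (xᵢ − x̄): 13.7600, -2.7400, -2.3400, -8.1400, -0.5400
Σ(xᵢ − x̄)² = 268.8720 ⇒ m₂ = 268.8720/5 = 53.77440
Σ(xᵢ − x̄)³ = 2032.3910 ⇒ m₃ = 2032.3910/5 = 406.47821
m₂^(3/2) = 53.77440^(1.5) = 394.33322
g₁ = m₃ / m₂^(3/2) = 406.47821 / 394.33322 ≈ 1.0308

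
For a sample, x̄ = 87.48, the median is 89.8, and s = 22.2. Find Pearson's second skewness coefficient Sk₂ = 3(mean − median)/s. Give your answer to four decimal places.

-0.3135

Sk₂ = 3(87.48 − 89.8) / 22.2 = 3 × -2.3200 / 22.2
    = -6.9600 / 22.2 ≈ -0.3135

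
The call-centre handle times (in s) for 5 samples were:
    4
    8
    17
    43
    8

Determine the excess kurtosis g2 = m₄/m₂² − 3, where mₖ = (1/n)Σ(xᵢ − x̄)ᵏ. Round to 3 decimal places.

-0.209

x̄ = 16.0000
Σ(xᵢ − x̄)² = 1002.0000 ⇒ m₂ = 200.40000
Σ(xᵢ − x̄)⁴ = 560370.0000 ⇒ m₄ = 112074.00000
m₂² = 40160.16000
g2 = m₄/m₂² − 3 = 2.79068 − 3 ≈ -0.209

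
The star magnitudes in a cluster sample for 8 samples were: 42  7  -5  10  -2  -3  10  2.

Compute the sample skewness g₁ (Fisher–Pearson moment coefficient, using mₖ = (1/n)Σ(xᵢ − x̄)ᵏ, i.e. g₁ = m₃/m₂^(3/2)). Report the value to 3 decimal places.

x̄ = (42 + 7 - 5 + 10 - 2 - 3 + 10 + 2) / 8 = 7.6250
deviations (xᵢ − x̄): 34.3750, -0.6250, -12.6250, 2.3750, -9.6250, -10.6250, 2.3750, -5.6250
Σ(xᵢ − x̄)² = 1589.8750 ⇒ m₂ = 1589.8750/8 = 198.73438
Σ(xᵢ − x̄)³ = 36364.0313 ⇒ m₃ = 36364.0313/8 = 4545.50391
m₂^(3/2) = 198.73438^(1.5) = 2801.62168
g₁ = m₃ / m₂^(3/2) = 4545.50391 / 2801.62168 ≈ 1.622

1.622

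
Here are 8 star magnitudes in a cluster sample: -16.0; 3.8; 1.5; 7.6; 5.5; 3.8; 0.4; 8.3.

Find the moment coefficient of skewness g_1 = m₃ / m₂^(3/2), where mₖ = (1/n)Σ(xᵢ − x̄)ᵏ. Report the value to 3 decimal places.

x̄ = (-16.0 + 3.8 + 1.5 + 7.6 + 5.5 + 3.8 + 0.4 + 8.3) / 8 = 1.8625
deviations (xᵢ − x̄): -17.8625, 1.9375, -0.3625, 5.7375, 3.6375, 1.9375, -1.4625, 6.4375
Σ(xᵢ − x̄)² = 416.4388 ⇒ m₂ = 416.4388/8 = 52.05484
Σ(xᵢ − x̄)³ = -5184.2172 ⇒ m₃ = -5184.2172/8 = -648.02715
m₂^(3/2) = 52.05484^(1.5) = 375.57071
g_1 = m₃ / m₂^(3/2) = -648.02715 / 375.57071 ≈ -1.725

-1.725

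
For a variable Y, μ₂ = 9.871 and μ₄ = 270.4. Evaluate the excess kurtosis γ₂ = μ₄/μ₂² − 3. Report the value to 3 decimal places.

μ₂² = 9.871² = 97.43664
μ₄/μ₂² = 270.4 / 97.43664 = 2.77514
γ₂ = 2.77514 − 3 ≈ -0.225

-0.225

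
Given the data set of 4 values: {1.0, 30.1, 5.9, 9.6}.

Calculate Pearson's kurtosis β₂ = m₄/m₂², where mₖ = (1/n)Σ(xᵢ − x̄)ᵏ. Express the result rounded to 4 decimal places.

2.1537

x̄ = 11.6500
Σ(xᵢ − x̄)² = 491.0900 ⇒ m₂ = 122.77250
Σ(xᵢ − x̄)⁴ = 129849.3154 ⇒ m₄ = 32462.32886
m₂² = 15073.08676
β₂ = m₄/m₂² = 32462.32886 / 15073.08676 ≈ 2.1537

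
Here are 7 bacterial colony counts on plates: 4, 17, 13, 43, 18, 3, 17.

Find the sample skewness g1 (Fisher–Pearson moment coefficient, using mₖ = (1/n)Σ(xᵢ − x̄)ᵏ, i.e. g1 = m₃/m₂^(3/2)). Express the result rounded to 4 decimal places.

1.1094

x̄ = (4 + 17 + 13 + 43 + 18 + 3 + 17) / 7 = 16.4286
deviations (xᵢ − x̄): -12.4286, 0.5714, -3.4286, 26.5714, 1.5714, -13.4286, 0.5714
Σ(xᵢ − x̄)² = 1055.7143 ⇒ m₂ = 1055.7143/7 = 150.81633
Σ(xᵢ − x̄)³ = 14383.1020 ⇒ m₃ = 14383.1020/7 = 2054.72886
m₂^(3/2) = 150.81633^(1.5) = 1852.13457
g1 = m₃ / m₂^(3/2) = 2054.72886 / 1852.13457 ≈ 1.1094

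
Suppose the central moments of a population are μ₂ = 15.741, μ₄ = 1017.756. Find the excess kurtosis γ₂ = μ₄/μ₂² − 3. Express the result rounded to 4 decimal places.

1.1075

μ₂² = 15.741² = 247.77908
μ₄/μ₂² = 1017.756 / 247.77908 = 4.10751
γ₂ = 4.10751 − 3 ≈ 1.1075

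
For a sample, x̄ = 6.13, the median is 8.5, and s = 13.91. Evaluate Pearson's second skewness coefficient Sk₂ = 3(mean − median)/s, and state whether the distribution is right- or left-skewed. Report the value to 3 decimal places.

Sk₂ = 3(6.13 − 8.5) / 13.91 = 3 × -2.3700 / 13.91
    = -7.1100 / 13.91 ≈ -0.511
Sk₂ < 0 ⇒ mean < median ⇒ left-skewed (negative skew).

-0.511, left-skewed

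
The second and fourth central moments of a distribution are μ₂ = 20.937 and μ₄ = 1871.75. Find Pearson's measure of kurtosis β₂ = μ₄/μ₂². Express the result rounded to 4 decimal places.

4.2699

μ₂² = 20.937² = 438.35797
μ₄/μ₂² = 1871.75 / 438.35797 = 4.26991
β₂ ≈ 4.2699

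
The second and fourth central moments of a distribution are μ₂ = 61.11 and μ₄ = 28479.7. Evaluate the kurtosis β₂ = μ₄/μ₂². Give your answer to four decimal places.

7.6262

μ₂² = 61.11² = 3734.43210
μ₄/μ₂² = 28479.7 / 3734.43210 = 7.62625
β₂ ≈ 7.6262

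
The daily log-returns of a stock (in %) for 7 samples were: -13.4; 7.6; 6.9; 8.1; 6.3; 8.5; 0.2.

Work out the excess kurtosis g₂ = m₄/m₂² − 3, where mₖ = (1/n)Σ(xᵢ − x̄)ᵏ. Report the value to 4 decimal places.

1.0222

x̄ = 3.4571
Σ(xᵢ − x̄)² = 378.8571 ⇒ m₂ = 54.12245
Σ(xᵢ − x̄)⁴ = 82473.0775 ⇒ m₄ = 11781.86822
m₂² = 2929.23948
g₂ = m₄/m₂² − 3 = 4.02216 − 3 ≈ 1.0222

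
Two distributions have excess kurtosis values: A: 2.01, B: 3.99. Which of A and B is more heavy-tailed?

Higher excess kurtosis ⇒ heavier tails relative to the normal distribution.
2.01 vs 3.99: the larger is 3.99, so B has heavier tails.

B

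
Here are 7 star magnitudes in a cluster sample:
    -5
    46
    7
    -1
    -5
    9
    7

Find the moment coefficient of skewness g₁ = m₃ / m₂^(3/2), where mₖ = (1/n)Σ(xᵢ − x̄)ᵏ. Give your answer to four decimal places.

1.5811

x̄ = (-5 + 46 + 7 - 1 - 5 + 9 + 7) / 7 = 8.2857
deviations (xᵢ − x̄): -13.2857, 37.7143, -1.2857, -9.2857, -13.2857, 0.7143, -1.2857
Σ(xᵢ − x̄)² = 1865.4286 ⇒ m₂ = 1865.4286/7 = 266.48980
Σ(xᵢ − x̄)³ = 48148.8980 ⇒ m₃ = 48148.8980/7 = 6878.41399
m₂^(3/2) = 266.48980^(1.5) = 4350.31672
g₁ = m₃ / m₂^(3/2) = 6878.41399 / 4350.31672 ≈ 1.5811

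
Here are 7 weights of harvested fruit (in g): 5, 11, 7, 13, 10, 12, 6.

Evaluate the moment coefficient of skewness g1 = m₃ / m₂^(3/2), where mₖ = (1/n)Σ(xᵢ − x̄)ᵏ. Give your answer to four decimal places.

-0.1421

x̄ = (5 + 11 + 7 + 13 + 10 + 12 + 6) / 7 = 9.1429
deviations (xᵢ − x̄): -4.1429, 1.8571, -2.1429, 3.8571, 0.8571, 2.8571, -3.1429
Σ(xᵢ − x̄)² = 58.8571 ⇒ m₂ = 58.8571/7 = 8.40816
Σ(xᵢ − x̄)³ = -24.2449 ⇒ m₃ = -24.2449/7 = -3.46356
m₂^(3/2) = 8.40816^(1.5) = 24.38101
g1 = m₃ / m₂^(3/2) = -3.46356 / 24.38101 ≈ -0.1421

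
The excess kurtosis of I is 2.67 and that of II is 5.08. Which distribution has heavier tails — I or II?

II

Higher excess kurtosis ⇒ heavier tails relative to the normal distribution.
2.67 vs 5.08: the larger is 5.08, so II has heavier tails.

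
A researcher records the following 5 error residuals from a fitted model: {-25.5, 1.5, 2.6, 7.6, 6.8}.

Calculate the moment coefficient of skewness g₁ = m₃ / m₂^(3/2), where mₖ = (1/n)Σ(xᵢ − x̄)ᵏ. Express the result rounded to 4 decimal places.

x̄ = (-25.5 + 1.5 + 2.6 + 7.6 + 6.8) / 5 = -1.4000
deviations (xᵢ − x̄): -24.1000, 2.9000, 4.0000, 9.0000, 8.2000
Σ(xᵢ − x̄)² = 753.4600 ⇒ m₂ = 753.4600/5 = 150.69200
Σ(xᵢ − x̄)³ = -12628.7640 ⇒ m₃ = -12628.7640/5 = -2525.75280
m₂^(3/2) = 150.69200^(1.5) = 1849.84481
g₁ = m₃ / m₂^(3/2) = -2525.75280 / 1849.84481 ≈ -1.3654

-1.3654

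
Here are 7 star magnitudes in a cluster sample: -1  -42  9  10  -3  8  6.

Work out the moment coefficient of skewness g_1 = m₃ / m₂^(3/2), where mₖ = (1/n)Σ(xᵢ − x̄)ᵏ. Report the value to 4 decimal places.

x̄ = (-1 - 42 + 9 + 10 - 3 + 8 + 6) / 7 = -1.8571
deviations (xᵢ − x̄): 0.8571, -40.1429, 10.8571, 11.8571, -1.1429, 9.8571, 7.8571
Σ(xᵢ − x̄)² = 2030.8571 ⇒ m₂ = 2030.8571/7 = 290.12245
Σ(xᵢ − x̄)³ = -60299.3878 ⇒ m₃ = -60299.3878/7 = -8614.19825
m₂^(3/2) = 290.12245^(1.5) = 4941.65022
g_1 = m₃ / m₂^(3/2) = -8614.19825 / 4941.65022 ≈ -1.7432

-1.7432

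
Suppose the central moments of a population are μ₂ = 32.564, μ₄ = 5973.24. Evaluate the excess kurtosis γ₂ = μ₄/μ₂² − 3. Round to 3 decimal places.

2.633

μ₂² = 32.564² = 1060.41410
μ₄/μ₂² = 5973.24 / 1060.41410 = 5.63293
γ₂ = 5.63293 − 3 ≈ 2.633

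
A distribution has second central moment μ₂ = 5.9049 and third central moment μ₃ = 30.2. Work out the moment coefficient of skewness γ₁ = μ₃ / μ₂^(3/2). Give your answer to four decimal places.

σ = √μ₂ = √5.9049 = 2.43000
σ³ = μ₂^(3/2) = 14.34891
γ₁ = μ₃/σ³ = 30.2 / 14.34891 ≈ 2.1047

2.1047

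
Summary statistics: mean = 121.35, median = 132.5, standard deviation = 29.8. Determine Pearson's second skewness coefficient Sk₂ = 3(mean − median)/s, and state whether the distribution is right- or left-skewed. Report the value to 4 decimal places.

-1.1225, left-skewed

Sk₂ = 3(121.35 − 132.5) / 29.8 = 3 × -11.1500 / 29.8
    = -33.4500 / 29.8 ≈ -1.1225
Sk₂ < 0 ⇒ mean < median ⇒ left-skewed (negative skew).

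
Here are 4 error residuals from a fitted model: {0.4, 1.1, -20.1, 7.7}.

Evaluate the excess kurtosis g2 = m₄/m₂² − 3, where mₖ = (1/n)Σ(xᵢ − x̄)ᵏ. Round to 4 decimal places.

-0.8169

x̄ = -2.7250
Σ(xᵢ − x̄)² = 434.9675 ⇒ m₂ = 108.74188
Σ(xᵢ − x̄)⁴ = 103258.8503 ⇒ m₄ = 25814.71258
m₂² = 11824.79538
g2 = m₄/m₂² − 3 = 2.18310 − 3 ≈ -0.8169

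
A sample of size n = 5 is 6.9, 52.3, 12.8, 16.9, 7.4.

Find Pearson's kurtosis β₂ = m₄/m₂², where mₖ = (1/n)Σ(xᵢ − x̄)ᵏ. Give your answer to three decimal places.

3.014

x̄ = 19.2600
Σ(xᵢ − x̄)² = 1432.3720 ⇒ m₂ = 286.47440
Σ(xᵢ − x̄)⁴ = 1236577.6035 ⇒ m₄ = 247315.52070
m₂² = 82067.58186
β₂ = m₄/m₂² = 247315.52070 / 82067.58186 ≈ 3.014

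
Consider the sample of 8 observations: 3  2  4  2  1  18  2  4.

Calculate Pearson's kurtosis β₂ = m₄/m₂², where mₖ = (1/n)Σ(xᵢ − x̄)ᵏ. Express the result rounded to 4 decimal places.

5.7420

x̄ = 4.5000
Σ(xᵢ − x̄)² = 216.0000 ⇒ m₂ = 27.00000
Σ(xᵢ − x̄)⁴ = 33487.5000 ⇒ m₄ = 4185.93750
m₂² = 729.00000
β₂ = m₄/m₂² = 4185.93750 / 729.00000 ≈ 5.7420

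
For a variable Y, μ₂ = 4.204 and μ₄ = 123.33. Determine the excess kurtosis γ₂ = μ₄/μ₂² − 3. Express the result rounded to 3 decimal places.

μ₂² = 4.204² = 17.67362
μ₄/μ₂² = 123.33 / 17.67362 = 6.97820
γ₂ = 6.97820 − 3 ≈ 3.978

3.978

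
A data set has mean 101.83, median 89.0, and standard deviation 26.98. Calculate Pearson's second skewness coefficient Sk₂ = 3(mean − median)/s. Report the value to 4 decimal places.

Sk₂ = 3(101.83 − 89.0) / 26.98 = 3 × 12.8300 / 26.98
    = 38.4900 / 26.98 ≈ 1.4266

1.4266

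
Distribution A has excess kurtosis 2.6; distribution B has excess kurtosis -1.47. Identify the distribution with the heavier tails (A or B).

Higher excess kurtosis ⇒ heavier tails relative to the normal distribution.
2.6 vs -1.47: the larger is 2.6, so A has heavier tails. (A is leptokurtic — heavier-than-normal tails; the other is platykurtic.)

A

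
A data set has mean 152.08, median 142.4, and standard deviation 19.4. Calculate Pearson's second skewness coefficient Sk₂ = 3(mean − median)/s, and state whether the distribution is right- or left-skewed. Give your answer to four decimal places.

Sk₂ = 3(152.08 − 142.4) / 19.4 = 3 × 9.6800 / 19.4
    = 29.0400 / 19.4 ≈ 1.4969
Sk₂ > 0 ⇒ mean > median ⇒ right-skewed (positive skew).

1.4969, right-skewed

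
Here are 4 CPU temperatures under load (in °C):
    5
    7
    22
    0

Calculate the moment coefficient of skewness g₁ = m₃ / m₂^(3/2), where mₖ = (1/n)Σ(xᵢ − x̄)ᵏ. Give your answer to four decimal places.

0.8160

x̄ = (5 + 7 + 22 + 0) / 4 = 8.5000
deviations (xᵢ − x̄): -3.5000, -1.5000, 13.5000, -8.5000
Σ(xᵢ − x̄)² = 269.0000 ⇒ m₂ = 269.0000/4 = 67.25000
Σ(xᵢ − x̄)³ = 1800.0000 ⇒ m₃ = 1800.0000/4 = 450.00000
m₂^(3/2) = 67.25000^(1.5) = 551.49100
g₁ = m₃ / m₂^(3/2) = 450.00000 / 551.49100 ≈ 0.8160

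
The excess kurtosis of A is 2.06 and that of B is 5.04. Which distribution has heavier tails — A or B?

B

Higher excess kurtosis ⇒ heavier tails relative to the normal distribution.
2.06 vs 5.04: the larger is 5.04, so B has heavier tails.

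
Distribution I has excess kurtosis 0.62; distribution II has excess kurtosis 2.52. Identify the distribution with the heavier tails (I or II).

Higher excess kurtosis ⇒ heavier tails relative to the normal distribution.
0.62 vs 2.52: the larger is 2.52, so II has heavier tails.

II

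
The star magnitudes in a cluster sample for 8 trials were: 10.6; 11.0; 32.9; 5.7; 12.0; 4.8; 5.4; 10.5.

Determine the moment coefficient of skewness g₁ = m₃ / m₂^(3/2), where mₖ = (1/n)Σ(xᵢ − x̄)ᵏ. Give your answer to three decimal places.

1.818

x̄ = (10.6 + 11.0 + 32.9 + 5.7 + 12.0 + 4.8 + 5.4 + 10.5) / 8 = 11.6125
deviations (xᵢ − x̄): -1.0125, -0.6125, 21.2875, -5.9125, 0.3875, -6.8125, -6.2125, -1.1125
Σ(xᵢ − x̄)² = 575.9087 ⇒ m₂ = 575.9087/8 = 71.98859
Σ(xᵢ − x̄)³ = 8881.3784 ⇒ m₃ = 8881.3784/8 = 1110.17230
m₂^(3/2) = 71.98859^(1.5) = 610.79509
g₁ = m₃ / m₂^(3/2) = 1110.17230 / 610.79509 ≈ 1.818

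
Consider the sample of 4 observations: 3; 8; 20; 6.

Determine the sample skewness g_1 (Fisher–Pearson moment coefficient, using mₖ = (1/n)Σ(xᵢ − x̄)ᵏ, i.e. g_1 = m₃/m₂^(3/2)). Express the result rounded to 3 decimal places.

x̄ = (3 + 8 + 20 + 6) / 4 = 9.2500
deviations (xᵢ − x̄): -6.2500, -1.2500, 10.7500, -3.2500
Σ(xᵢ − x̄)² = 166.7500 ⇒ m₂ = 166.7500/4 = 41.68750
Σ(xᵢ − x̄)³ = 961.8750 ⇒ m₃ = 961.8750/4 = 240.46875
m₂^(3/2) = 41.68750^(1.5) = 269.15892
g_1 = m₃ / m₂^(3/2) = 240.46875 / 269.15892 ≈ 0.893

0.893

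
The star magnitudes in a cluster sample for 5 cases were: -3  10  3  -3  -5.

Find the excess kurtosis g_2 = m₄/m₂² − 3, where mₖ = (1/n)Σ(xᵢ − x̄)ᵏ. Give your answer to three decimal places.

x̄ = 0.4000
Σ(xᵢ − x̄)² = 151.2000 ⇒ m₂ = 30.24000
Σ(xᵢ − x̄)⁴ = 9656.7360 ⇒ m₄ = 1931.34720
m₂² = 914.45760
g_2 = m₄/m₂² − 3 = 2.11201 − 3 ≈ -0.888

-0.888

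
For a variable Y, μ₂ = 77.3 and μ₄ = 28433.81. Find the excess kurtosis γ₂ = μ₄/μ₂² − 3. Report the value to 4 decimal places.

1.7586

μ₂² = 77.3² = 5975.29000
μ₄/μ₂² = 28433.81 / 5975.29000 = 4.75857
γ₂ = 4.75857 − 3 ≈ 1.7586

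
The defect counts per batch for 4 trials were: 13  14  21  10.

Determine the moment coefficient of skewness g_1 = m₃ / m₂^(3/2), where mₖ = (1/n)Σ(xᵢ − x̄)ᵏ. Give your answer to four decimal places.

0.6870

x̄ = (13 + 14 + 21 + 10) / 4 = 14.5000
deviations (xᵢ − x̄): -1.5000, -0.5000, 6.5000, -4.5000
Σ(xᵢ − x̄)² = 65.0000 ⇒ m₂ = 65.0000/4 = 16.25000
Σ(xᵢ − x̄)³ = 180.0000 ⇒ m₃ = 180.0000/4 = 45.00000
m₂^(3/2) = 16.25000^(1.5) = 65.50584
g_1 = m₃ / m₂^(3/2) = 45.00000 / 65.50584 ≈ 0.6870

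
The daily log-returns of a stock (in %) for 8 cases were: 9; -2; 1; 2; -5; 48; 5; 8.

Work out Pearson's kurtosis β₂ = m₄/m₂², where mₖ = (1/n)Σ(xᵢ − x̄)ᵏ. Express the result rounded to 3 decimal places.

x̄ = 8.2500
Σ(xᵢ − x̄)² = 1963.5000 ⇒ m₂ = 245.43750
Σ(xᵢ − x̄)⁴ = 2542858.4063 ⇒ m₄ = 317857.30078
m₂² = 60239.56641
β₂ = m₄/m₂² = 317857.30078 / 60239.56641 ≈ 5.277

5.277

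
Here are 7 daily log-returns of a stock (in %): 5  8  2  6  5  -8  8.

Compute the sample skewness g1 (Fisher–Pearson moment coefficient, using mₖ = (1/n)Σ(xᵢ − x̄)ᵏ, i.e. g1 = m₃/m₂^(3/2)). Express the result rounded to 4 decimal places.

x̄ = (5 + 8 + 2 + 6 + 5 - 8 + 8) / 7 = 3.7143
deviations (xᵢ − x̄): 1.2857, 4.2857, -1.7143, 2.2857, 1.2857, -11.7143, 4.2857
Σ(xᵢ − x̄)² = 185.4286 ⇒ m₂ = 185.4286/7 = 26.48980
Σ(xᵢ − x̄)³ = -1438.8980 ⇒ m₃ = -1438.8980/7 = -205.55685
m₂^(3/2) = 26.48980^(1.5) = 136.33831
g1 = m₃ / m₂^(3/2) = -205.55685 / 136.33831 ≈ -1.5077

-1.5077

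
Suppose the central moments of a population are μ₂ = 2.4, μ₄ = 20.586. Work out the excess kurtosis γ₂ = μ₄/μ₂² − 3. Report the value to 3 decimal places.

μ₂² = 2.4² = 5.76000
μ₄/μ₂² = 20.586 / 5.76000 = 3.57396
γ₂ = 3.57396 − 3 ≈ 0.574

0.574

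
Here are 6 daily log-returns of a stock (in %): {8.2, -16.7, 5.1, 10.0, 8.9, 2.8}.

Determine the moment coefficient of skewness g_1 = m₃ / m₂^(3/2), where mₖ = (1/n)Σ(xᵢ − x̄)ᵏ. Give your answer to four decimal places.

x̄ = (8.2 - 16.7 + 5.1 + 10.0 + 8.9 + 2.8) / 6 = 3.0500
deviations (xᵢ − x̄): 5.1500, -19.7500, 2.0500, 6.9500, 5.8500, -0.2500
Σ(xᵢ − x̄)² = 503.3750 ⇒ m₂ = 503.3750/6 = 83.89583
Σ(xᵢ − x̄)³ = -7022.6400 ⇒ m₃ = -7022.6400/6 = -1170.44000
m₂^(3/2) = 83.89583^(1.5) = 768.44111
g_1 = m₃ / m₂^(3/2) = -1170.44000 / 768.44111 ≈ -1.5231

-1.5231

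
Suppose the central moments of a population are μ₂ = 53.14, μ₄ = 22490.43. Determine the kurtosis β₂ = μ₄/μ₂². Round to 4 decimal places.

μ₂² = 53.14² = 2823.85960
μ₄/μ₂² = 22490.43 / 2823.85960 = 7.96443
β₂ ≈ 7.9644

7.9644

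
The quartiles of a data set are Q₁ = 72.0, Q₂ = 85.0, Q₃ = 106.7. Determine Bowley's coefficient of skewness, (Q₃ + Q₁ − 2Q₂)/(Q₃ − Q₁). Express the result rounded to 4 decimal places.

numerator: Q₃ + Q₁ − 2Q₂ = 106.7 + 72.0 − 2×85.0 = 8.7000
denominator: Q₃ − Q₁ = 106.7 − 72.0 = 34.7000
Bowley skewness = 8.7000 / 34.7000 ≈ 0.2507

0.2507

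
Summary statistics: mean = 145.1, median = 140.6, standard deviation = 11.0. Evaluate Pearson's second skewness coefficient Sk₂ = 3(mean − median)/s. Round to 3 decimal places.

1.227

Sk₂ = 3(145.1 − 140.6) / 11.0 = 3 × 4.5000 / 11.0
    = 13.5000 / 11.0 ≈ 1.227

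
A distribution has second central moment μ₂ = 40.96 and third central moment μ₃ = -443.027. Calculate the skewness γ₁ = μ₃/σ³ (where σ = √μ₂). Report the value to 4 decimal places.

-1.6900

σ = √μ₂ = √40.96 = 6.40000
σ³ = μ₂^(3/2) = 262.14400
γ₁ = μ₃/σ³ = -443.027 / 262.14400 ≈ -1.6900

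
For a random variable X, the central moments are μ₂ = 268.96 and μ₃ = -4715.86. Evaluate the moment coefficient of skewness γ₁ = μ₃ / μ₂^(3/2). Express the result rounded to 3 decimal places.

-1.069

σ = √μ₂ = √268.96 = 16.40000
σ³ = μ₂^(3/2) = 4410.94400
γ₁ = μ₃/σ³ = -4715.86 / 4410.94400 ≈ -1.069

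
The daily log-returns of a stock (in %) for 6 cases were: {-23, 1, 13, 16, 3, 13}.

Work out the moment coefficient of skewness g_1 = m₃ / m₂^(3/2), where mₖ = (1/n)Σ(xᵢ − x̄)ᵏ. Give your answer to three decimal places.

x̄ = (-23 + 1 + 13 + 16 + 3 + 13) / 6 = 3.8333
deviations (xᵢ − x̄): -26.8333, -2.8333, 9.1667, 12.1667, -0.8333, 9.1667
Σ(xᵢ − x̄)² = 1044.8333 ⇒ m₂ = 1044.8333/6 = 174.13889
Σ(xᵢ − x̄)³ = -16002.5556 ⇒ m₃ = -16002.5556/6 = -2667.09259
m₂^(3/2) = 174.13889^(1.5) = 2297.96629
g_1 = m₃ / m₂^(3/2) = -2667.09259 / 2297.96629 ≈ -1.161

-1.161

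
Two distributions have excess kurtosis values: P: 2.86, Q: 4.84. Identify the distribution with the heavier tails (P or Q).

Higher excess kurtosis ⇒ heavier tails relative to the normal distribution.
2.86 vs 4.84: the larger is 4.84, so Q has heavier tails.

Q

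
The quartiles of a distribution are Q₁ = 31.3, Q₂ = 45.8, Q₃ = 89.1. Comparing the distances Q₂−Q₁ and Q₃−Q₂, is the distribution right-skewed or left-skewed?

Q₂ − Q₁ = 14.5;  Q₃ − Q₂ = 43.3
Q₃ − Q₂ > Q₂ − Q₁ ⇒ the upper half is more spread out ⇒ right-skewed.

right-skewed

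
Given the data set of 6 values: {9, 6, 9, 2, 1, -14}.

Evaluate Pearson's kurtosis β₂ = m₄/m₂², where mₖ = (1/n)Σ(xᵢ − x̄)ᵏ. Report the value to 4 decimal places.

x̄ = 2.1667
Σ(xᵢ − x̄)² = 370.8333 ⇒ m₂ = 61.80556
Σ(xᵢ − x̄)⁴ = 72888.1528 ⇒ m₄ = 12148.02546
m₂² = 3819.92670
β₂ = m₄/m₂² = 12148.02546 / 3819.92670 ≈ 3.1802

3.1802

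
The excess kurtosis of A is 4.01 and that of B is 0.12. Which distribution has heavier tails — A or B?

Higher excess kurtosis ⇒ heavier tails relative to the normal distribution.
4.01 vs 0.12: the larger is 4.01, so A has heavier tails.

A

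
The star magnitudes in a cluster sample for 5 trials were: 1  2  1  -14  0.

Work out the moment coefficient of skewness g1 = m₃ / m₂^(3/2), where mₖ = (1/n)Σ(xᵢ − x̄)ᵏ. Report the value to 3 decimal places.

x̄ = (1 + 2 + 1 - 14 + 0) / 5 = -2.0000
deviations (xᵢ − x̄): 3.0000, 4.0000, 3.0000, -12.0000, 2.0000
Σ(xᵢ − x̄)² = 182.0000 ⇒ m₂ = 182.0000/5 = 36.40000
Σ(xᵢ − x̄)³ = -1602.0000 ⇒ m₃ = -1602.0000/5 = -320.40000
m₂^(3/2) = 36.40000^(1.5) = 219.60998
g1 = m₃ / m₂^(3/2) = -320.40000 / 219.60998 ≈ -1.459

-1.459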